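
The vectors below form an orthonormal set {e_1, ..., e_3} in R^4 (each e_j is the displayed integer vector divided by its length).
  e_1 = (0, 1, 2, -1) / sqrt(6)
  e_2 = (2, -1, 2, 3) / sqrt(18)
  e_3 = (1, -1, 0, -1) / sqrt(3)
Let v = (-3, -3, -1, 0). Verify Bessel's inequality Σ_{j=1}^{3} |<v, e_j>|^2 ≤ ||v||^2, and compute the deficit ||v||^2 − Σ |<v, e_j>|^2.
Σ |<v, e_j>|^2 = 50/9; ||v||^2 = 19; deficit = 121/9

Write each e_j = u_j / sqrt(<u_j, u_j>) where u_j is the displayed integer vector. Then <v, e_j> = <v, u_j> / sqrt(<u_j, u_j>), so |<v, e_j>|^2 = <v, u_j>^2 / <u_j, u_j>.
Coefficients: <v, e_1> = -5/sqrt(6), <v, e_2> = -5/sqrt(18), <v, e_3> = 0/sqrt(3).
Square and sum: Σ |<v, e_j>|^2 = 50/9.
Compute ||v||^2 = v·v = 19.
Deficit = 19 − 50/9 = 121/9 ≥ 0, confirming Bessel's inequality. (The deficit equals ||v − Σ <v,e_j> e_j||^2, the squared distance from v to span{e_j}.)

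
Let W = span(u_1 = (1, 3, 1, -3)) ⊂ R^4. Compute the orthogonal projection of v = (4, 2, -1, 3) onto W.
proj_W(v) = (0, 0, 0, 0)

Set up U = [u_1 | ... | u_1] ∈ R^(4×1). The projector onto W = col(U) is P = U (U^T U)^(-1) U^T.
Compute U^T U =
  [20],
and U^T v = (0).
Solve U^T U · c = U^T v for the coefficients: c = (0). The projection is proj_W(v) = U c.
Check: (v - proj_W(v)) · u_1 = 0  (should be 0).
Result: proj_W(v) = (0, 0, 0, 0).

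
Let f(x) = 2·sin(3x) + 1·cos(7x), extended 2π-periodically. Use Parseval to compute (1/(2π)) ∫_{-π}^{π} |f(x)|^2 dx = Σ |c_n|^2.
Σ |c_n|^2 = 5/2

Expand |f|^2 and use orthogonality of {sin(nx), cos(mx)} on [-π, π]:
  ∫_{-π}^{π} sin(nx)^2 dx = π, ∫ cos(mx)^2 dx = π, and cross terms integrate to 0.
So ∫_{-π}^{π} f(x)^2 dx = 2^2 · π + 1^2 · π = (4 + 1)π.
Divide by 2π: (4 + 1)/2 = 5/2.
By Parseval, this equals Σ |c_n|^2.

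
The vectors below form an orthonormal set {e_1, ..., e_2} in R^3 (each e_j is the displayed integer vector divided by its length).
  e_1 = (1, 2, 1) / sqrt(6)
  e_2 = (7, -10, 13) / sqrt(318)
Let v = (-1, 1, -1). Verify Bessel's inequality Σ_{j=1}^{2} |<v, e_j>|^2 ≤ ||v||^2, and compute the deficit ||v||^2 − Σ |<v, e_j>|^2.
Σ |<v, e_j>|^2 = 150/53; ||v||^2 = 3; deficit = 9/53

Write each e_j = u_j / sqrt(<u_j, u_j>) where u_j is the displayed integer vector. Then <v, e_j> = <v, u_j> / sqrt(<u_j, u_j>), so |<v, e_j>|^2 = <v, u_j>^2 / <u_j, u_j>.
Coefficients: <v, e_1> = 0/sqrt(6), <v, e_2> = -30/sqrt(318).
Square and sum: Σ |<v, e_j>|^2 = 150/53.
Compute ||v||^2 = v·v = 3.
Deficit = 3 − 150/53 = 9/53 ≥ 0, confirming Bessel's inequality. (The deficit equals ||v − Σ <v,e_j> e_j||^2, the squared distance from v to span{e_j}.)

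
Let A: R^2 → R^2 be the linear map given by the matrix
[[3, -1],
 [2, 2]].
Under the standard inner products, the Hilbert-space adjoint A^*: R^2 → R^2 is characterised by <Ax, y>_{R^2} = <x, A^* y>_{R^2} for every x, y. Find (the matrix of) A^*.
A^* = A^T =
[[3, 2],
 [-1, 2]]

For real matrices with standard dot products, the defining identity <Ax, y> = <x, A^* y> gives (Ax)^T y = x^T (A^*) y, i.e. x^T A^T y = x^T (A^*) y. Since this holds for all x, y, we must have A^* = A^T. Therefore
A^* =
[[3, 2],
 [-1, 2]].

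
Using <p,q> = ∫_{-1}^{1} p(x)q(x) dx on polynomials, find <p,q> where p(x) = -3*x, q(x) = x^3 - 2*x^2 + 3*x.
<p,q> = -36/5

Expand the product: p(x)·q(x) = -3*x^4 + 6*x^3 - 9*x^2.
∫_{-1}^{1} of each monomial x^k gives [2/(k+1) if k even, 0 if k odd]. Integrating term-by-term (or equivalently evaluating the antiderivative F(x) = -3*x^5/5 + 3*x^4/2 - 3*x^3 at the endpoints):
  F(1) − F(−1) = -21/10 − (51/10) = -36/5.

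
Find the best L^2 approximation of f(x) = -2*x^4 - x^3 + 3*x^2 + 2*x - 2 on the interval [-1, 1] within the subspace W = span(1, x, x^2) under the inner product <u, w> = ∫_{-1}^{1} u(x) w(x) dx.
g(x) = 9*x^2/7 + 7*x/5 - 64/35

The best approximation g ∈ W is the orthogonal projection of f onto W. Writing g = a_0 + a_1 x + a_2 x^2, the coefficients solve the normal equations G · a = b where
  G_{ij} = <φ_i, φ_j> and b_i = <f, φ_i>, with φ_0 = 1, φ_1 = x, φ_2 = x^2.
G =
  [2, 0, 2/3]
  [0, 2/3, 0]
  [2/3, 0, 2/5],
b = (-14/5, 14/15, -74/105).
Solving gives a_0 = -64/35, a_1 = 7/5, a_2 = 9/7, so
  g(x) = 9*x^2/7 + 7*x/5 - 64/35.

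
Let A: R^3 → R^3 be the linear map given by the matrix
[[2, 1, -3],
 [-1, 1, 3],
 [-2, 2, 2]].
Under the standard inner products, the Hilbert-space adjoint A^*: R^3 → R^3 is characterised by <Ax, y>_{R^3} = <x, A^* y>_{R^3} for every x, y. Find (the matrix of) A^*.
A^* = A^T =
[[2, -1, -2],
 [1, 1, 2],
 [-3, 3, 2]]

For real matrices with standard dot products, the defining identity <Ax, y> = <x, A^* y> gives (Ax)^T y = x^T (A^*) y, i.e. x^T A^T y = x^T (A^*) y. Since this holds for all x, y, we must have A^* = A^T. Therefore
A^* =
[[2, -1, -2],
 [1, 1, 2],
 [-3, 3, 2]].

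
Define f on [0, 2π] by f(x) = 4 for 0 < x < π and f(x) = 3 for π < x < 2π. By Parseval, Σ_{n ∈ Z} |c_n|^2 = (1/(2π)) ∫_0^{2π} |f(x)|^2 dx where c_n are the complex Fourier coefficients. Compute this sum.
Σ |c_n|^2 = 25/2

Parseval equates the L^2 energy of f (normalised by 1/(2π)) with the ℓ^2 sum of its Fourier coefficients: (1/(2π)) ∫_0^{2π} |f|^2 = Σ |c_n|^2.
Compute the left side: (1/(2π)) [∫_0^π 4^2 dx + ∫_π^{2π} 3^2 dx] = (1/(2π)) · (16π + 9π) = (16 + 9)/2 = 25/2.
So Σ_{n ∈ Z} |c_n|^2 = 25/2.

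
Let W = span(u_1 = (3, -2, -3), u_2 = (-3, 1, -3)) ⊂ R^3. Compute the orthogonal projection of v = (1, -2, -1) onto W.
proj_W(v) = (35/23, -22/23, -27/23)

Set up U = [u_1 | ... | u_2] ∈ R^(3×2). The projector onto W = col(U) is P = U (U^T U)^(-1) U^T.
Compute U^T U =
  [22, -2]
  [-2, 19],
and U^T v = (10, -2).
Solve U^T U · c = U^T v for the coefficients: c = (31/69, -4/69). The projection is proj_W(v) = U c.
Check: (v - proj_W(v)) · u_1 = 0  (should be 0).
Check: (v - proj_W(v)) · u_2 = 0  (should be 0).
Result: proj_W(v) = (35/23, -22/23, -27/23).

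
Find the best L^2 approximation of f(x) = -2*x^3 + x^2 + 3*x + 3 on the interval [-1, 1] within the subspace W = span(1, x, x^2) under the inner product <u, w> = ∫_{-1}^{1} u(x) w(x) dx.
g(x) = x^2 + 9*x/5 + 3

The best approximation g ∈ W is the orthogonal projection of f onto W. Writing g = a_0 + a_1 x + a_2 x^2, the coefficients solve the normal equations G · a = b where
  G_{ij} = <φ_i, φ_j> and b_i = <f, φ_i>, with φ_0 = 1, φ_1 = x, φ_2 = x^2.
G =
  [2, 0, 2/3]
  [0, 2/3, 0]
  [2/3, 0, 2/5],
b = (20/3, 6/5, 12/5).
Solving gives a_0 = 3, a_1 = 9/5, a_2 = 1, so
  g(x) = x^2 + 9*x/5 + 3.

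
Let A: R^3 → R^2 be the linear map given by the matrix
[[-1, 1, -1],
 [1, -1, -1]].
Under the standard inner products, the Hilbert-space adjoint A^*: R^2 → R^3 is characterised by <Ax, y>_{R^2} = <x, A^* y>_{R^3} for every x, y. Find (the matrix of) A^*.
A^* = A^T =
[[-1, 1],
 [1, -1],
 [-1, -1]]

For real matrices with standard dot products, the defining identity <Ax, y> = <x, A^* y> gives (Ax)^T y = x^T (A^*) y, i.e. x^T A^T y = x^T (A^*) y. Since this holds for all x, y, we must have A^* = A^T. Therefore
A^* =
[[-1, 1],
 [1, -1],
 [-1, -1]].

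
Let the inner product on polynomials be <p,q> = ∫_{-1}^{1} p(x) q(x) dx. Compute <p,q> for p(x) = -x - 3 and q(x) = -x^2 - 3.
<p,q> = 20

Expand the product: p(x)·q(x) = x^3 + 3*x^2 + 3*x + 9.
∫_{-1}^{1} of each monomial x^k gives [2/(k+1) if k even, 0 if k odd]. Integrating term-by-term (or equivalently evaluating the antiderivative F(x) = x^4/4 + x^3 + 3*x^2/2 + 9*x at the endpoints):
  F(1) − F(−1) = 47/4 − (-33/4) = 20.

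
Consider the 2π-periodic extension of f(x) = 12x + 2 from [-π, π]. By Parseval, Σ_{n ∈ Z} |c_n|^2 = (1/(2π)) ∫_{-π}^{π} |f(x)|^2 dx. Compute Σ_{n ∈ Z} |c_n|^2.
Σ |c_n|^2 = 48π^2 + 4

Expand and integrate term by term over [-π, π]:
  ∫ (12x)^2 dx = 144·(2π^3/3); ∫ 2·12·(2)·x dx = 0 (odd integrand); ∫ 2^2 dx = 4·2π.
So (1/(2π)) ∫_{-π}^{π} (12x + 2)^2 dx = 144π^2/3 + 4 = 48π^2 + 4.
Parseval ⇒ Σ |c_n|^2 = 48π^2 + 4.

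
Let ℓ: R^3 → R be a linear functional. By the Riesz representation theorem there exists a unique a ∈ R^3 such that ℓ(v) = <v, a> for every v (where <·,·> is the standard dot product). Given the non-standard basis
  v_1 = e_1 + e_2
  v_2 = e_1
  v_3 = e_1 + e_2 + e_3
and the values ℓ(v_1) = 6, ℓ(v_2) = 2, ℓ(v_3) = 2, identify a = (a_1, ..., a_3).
a = (2, 4, -4)

Write a = (a_1, ..., a_3) in the standard basis. For each basis vector v_i, ℓ(v_i) = <v_i, a> is a linear equation in the a_j's. Collect the n equations into a matrix system V a = ℓ, where row i of V is v_i (expressed in the standard basis). Since V is invertible (lower-triangular with 1s on the diagonal, up to permutation), solve by back-substitution:
  V =
[[1, 1, 0],
 [1, 0, 0],
 [1, 1, 1]]
  V a = (6, 2, 2)
Solving gives a = (2, 4, -4).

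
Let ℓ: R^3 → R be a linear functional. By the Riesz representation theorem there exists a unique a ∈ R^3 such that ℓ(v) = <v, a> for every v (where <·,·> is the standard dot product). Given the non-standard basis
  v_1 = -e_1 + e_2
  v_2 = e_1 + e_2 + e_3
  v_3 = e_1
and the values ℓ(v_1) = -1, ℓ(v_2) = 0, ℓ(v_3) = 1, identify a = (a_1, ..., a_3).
a = (1, 0, -1)

Write a = (a_1, ..., a_3) in the standard basis. For each basis vector v_i, ℓ(v_i) = <v_i, a> is a linear equation in the a_j's. Collect the n equations into a matrix system V a = ℓ, where row i of V is v_i (expressed in the standard basis). Since V is invertible (lower-triangular with 1s on the diagonal, up to permutation), solve by back-substitution:
  V =
[[-1, 1, 0],
 [1, 1, 1],
 [1, 0, 0]]
  V a = (-1, 0, 1)
Solving gives a = (1, 0, -1).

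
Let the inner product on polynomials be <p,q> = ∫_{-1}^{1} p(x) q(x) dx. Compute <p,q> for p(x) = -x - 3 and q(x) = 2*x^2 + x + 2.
<p,q> = -50/3

Expand the product: p(x)·q(x) = -2*x^3 - 7*x^2 - 5*x - 6.
∫_{-1}^{1} of each monomial x^k gives [2/(k+1) if k even, 0 if k odd]. Integrating term-by-term (or equivalently evaluating the antiderivative F(x) = -x^4/2 - 7*x^3/3 - 5*x^2/2 - 6*x at the endpoints):
  F(1) − F(−1) = -34/3 − (16/3) = -50/3.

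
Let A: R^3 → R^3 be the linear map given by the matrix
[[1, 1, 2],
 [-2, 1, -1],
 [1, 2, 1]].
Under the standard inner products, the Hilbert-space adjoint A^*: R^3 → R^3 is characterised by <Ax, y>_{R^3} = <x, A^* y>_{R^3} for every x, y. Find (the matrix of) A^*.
A^* = A^T =
[[1, -2, 1],
 [1, 1, 2],
 [2, -1, 1]]

For real matrices with standard dot products, the defining identity <Ax, y> = <x, A^* y> gives (Ax)^T y = x^T (A^*) y, i.e. x^T A^T y = x^T (A^*) y. Since this holds for all x, y, we must have A^* = A^T. Therefore
A^* =
[[1, -2, 1],
 [1, 1, 2],
 [2, -1, 1]].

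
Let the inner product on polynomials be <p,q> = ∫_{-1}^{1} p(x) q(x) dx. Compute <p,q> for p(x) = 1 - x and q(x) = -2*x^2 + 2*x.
<p,q> = -8/3

Expand the product: p(x)·q(x) = 2*x^3 - 4*x^2 + 2*x.
∫_{-1}^{1} of each monomial x^k gives [2/(k+1) if k even, 0 if k odd]. Integrating term-by-term (or equivalently evaluating the antiderivative F(x) = x^4/2 - 4*x^3/3 + x^2 at the endpoints):
  F(1) − F(−1) = 1/6 − (17/6) = -8/3.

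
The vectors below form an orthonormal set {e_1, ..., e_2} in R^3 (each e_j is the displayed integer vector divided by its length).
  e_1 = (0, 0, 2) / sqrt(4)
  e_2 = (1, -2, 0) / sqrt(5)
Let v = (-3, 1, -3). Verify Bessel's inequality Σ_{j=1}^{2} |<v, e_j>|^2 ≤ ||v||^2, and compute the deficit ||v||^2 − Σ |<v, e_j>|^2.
Σ |<v, e_j>|^2 = 14; ||v||^2 = 19; deficit = 5

Write each e_j = u_j / sqrt(<u_j, u_j>) where u_j is the displayed integer vector. Then <v, e_j> = <v, u_j> / sqrt(<u_j, u_j>), so |<v, e_j>|^2 = <v, u_j>^2 / <u_j, u_j>.
Coefficients: <v, e_1> = -6/sqrt(4), <v, e_2> = -5/sqrt(5).
Square and sum: Σ |<v, e_j>|^2 = 14.
Compute ||v||^2 = v·v = 19.
Deficit = 19 − 14 = 5 ≥ 0, confirming Bessel's inequality. (The deficit equals ||v − Σ <v,e_j> e_j||^2, the squared distance from v to span{e_j}.)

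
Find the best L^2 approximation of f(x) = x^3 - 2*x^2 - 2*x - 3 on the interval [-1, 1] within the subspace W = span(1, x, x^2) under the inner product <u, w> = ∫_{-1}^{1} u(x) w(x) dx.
g(x) = -2*x^2 - 7*x/5 - 3

The best approximation g ∈ W is the orthogonal projection of f onto W. Writing g = a_0 + a_1 x + a_2 x^2, the coefficients solve the normal equations G · a = b where
  G_{ij} = <φ_i, φ_j> and b_i = <f, φ_i>, with φ_0 = 1, φ_1 = x, φ_2 = x^2.
G =
  [2, 0, 2/3]
  [0, 2/3, 0]
  [2/3, 0, 2/5],
b = (-22/3, -14/15, -14/5).
Solving gives a_0 = -3, a_1 = -7/5, a_2 = -2, so
  g(x) = -2*x^2 - 7*x/5 - 3.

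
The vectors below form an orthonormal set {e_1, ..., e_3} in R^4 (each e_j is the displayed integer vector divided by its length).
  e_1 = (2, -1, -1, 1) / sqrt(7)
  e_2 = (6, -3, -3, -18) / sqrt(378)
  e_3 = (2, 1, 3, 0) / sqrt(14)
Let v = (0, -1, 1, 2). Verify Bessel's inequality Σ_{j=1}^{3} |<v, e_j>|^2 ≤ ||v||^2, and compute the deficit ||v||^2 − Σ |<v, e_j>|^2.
Σ |<v, e_j>|^2 = 30/7; ||v||^2 = 6; deficit = 12/7

Write each e_j = u_j / sqrt(<u_j, u_j>) where u_j is the displayed integer vector. Then <v, e_j> = <v, u_j> / sqrt(<u_j, u_j>), so |<v, e_j>|^2 = <v, u_j>^2 / <u_j, u_j>.
Coefficients: <v, e_1> = 2/sqrt(7), <v, e_2> = -36/sqrt(378), <v, e_3> = 2/sqrt(14).
Square and sum: Σ |<v, e_j>|^2 = 30/7.
Compute ||v||^2 = v·v = 6.
Deficit = 6 − 30/7 = 12/7 ≥ 0, confirming Bessel's inequality. (The deficit equals ||v − Σ <v,e_j> e_j||^2, the squared distance from v to span{e_j}.)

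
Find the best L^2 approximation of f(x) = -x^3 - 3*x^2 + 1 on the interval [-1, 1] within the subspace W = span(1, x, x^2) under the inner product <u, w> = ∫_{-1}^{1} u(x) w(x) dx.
g(x) = -3*x^2 - 3*x/5 + 1

The best approximation g ∈ W is the orthogonal projection of f onto W. Writing g = a_0 + a_1 x + a_2 x^2, the coefficients solve the normal equations G · a = b where
  G_{ij} = <φ_i, φ_j> and b_i = <f, φ_i>, with φ_0 = 1, φ_1 = x, φ_2 = x^2.
G =
  [2, 0, 2/3]
  [0, 2/3, 0]
  [2/3, 0, 2/5],
b = (0, -2/5, -8/15).
Solving gives a_0 = 1, a_1 = -3/5, a_2 = -3, so
  g(x) = -3*x^2 - 3*x/5 + 1.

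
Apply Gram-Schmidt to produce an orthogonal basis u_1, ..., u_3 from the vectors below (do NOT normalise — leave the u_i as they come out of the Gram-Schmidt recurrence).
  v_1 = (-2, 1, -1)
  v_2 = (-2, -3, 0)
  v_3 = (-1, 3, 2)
Orthogonal basis:
  u_1 = (-2, 1, -1)
  u_2 = (-5/3, -19/6, 1/6)
  u_3 = (-75/77, 50/77, 200/77)

Apply the Gram-Schmidt recurrence
  u_1 = v_1
  u_i = v_i − Σ_{j<i} ((v_i · u_j) / (u_j · u_j)) · u_j.

Step by step this gives:
  u_1 = (-2, 1, -1)
  u_2 = (-5/3, -19/6, 1/6)
  u_3 = (-75/77, 50/77, 200/77)

Orthogonality check:
  u_2 · u_1 = 0 (should be 0)
  u_3 · u_1 = 0 (should be 0)
  u_3 · u_2 = 0 (should be 0)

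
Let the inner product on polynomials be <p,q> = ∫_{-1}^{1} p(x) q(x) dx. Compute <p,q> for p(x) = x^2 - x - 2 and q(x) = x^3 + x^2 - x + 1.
<p,q> = -4

Expand the product: p(x)·q(x) = x^5 - 4*x^3 + x - 2.
∫_{-1}^{1} of each monomial x^k gives [2/(k+1) if k even, 0 if k odd]. Integrating term-by-term (or equivalently evaluating the antiderivative F(x) = x^6/6 - x^4 + x^2/2 - 2*x at the endpoints):
  F(1) − F(−1) = -7/3 − (5/3) = -4.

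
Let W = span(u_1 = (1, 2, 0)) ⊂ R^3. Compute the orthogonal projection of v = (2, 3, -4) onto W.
proj_W(v) = (8/5, 16/5, 0)

Set up U = [u_1 | ... | u_1] ∈ R^(3×1). The projector onto W = col(U) is P = U (U^T U)^(-1) U^T.
Compute U^T U =
  [5],
and U^T v = (8).
Solve U^T U · c = U^T v for the coefficients: c = (8/5). The projection is proj_W(v) = U c.
Check: (v - proj_W(v)) · u_1 = 0  (should be 0).
Result: proj_W(v) = (8/5, 16/5, 0).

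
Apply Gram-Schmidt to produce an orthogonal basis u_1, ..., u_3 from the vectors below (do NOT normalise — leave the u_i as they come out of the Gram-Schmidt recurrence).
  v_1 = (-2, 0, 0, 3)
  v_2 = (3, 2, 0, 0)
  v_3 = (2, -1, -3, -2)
Orthogonal basis:
  u_1 = (-2, 0, 0, 3)
  u_2 = (27/13, 2, 0, 18/13)
  u_3 = (78/133, -117/133, -3, 52/133)

Apply the Gram-Schmidt recurrence
  u_1 = v_1
  u_i = v_i − Σ_{j<i} ((v_i · u_j) / (u_j · u_j)) · u_j.

Step by step this gives:
  u_1 = (-2, 0, 0, 3)
  u_2 = (27/13, 2, 0, 18/13)
  u_3 = (78/133, -117/133, -3, 52/133)

Orthogonality check:
  u_2 · u_1 = 0 (should be 0)
  u_3 · u_1 = 0 (should be 0)
  u_3 · u_2 = 0 (should be 0)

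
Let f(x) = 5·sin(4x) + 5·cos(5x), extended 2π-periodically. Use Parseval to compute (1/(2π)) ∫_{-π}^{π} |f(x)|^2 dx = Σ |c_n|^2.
Σ |c_n|^2 = 25

Expand |f|^2 and use orthogonality of {sin(nx), cos(mx)} on [-π, π]:
  ∫_{-π}^{π} sin(nx)^2 dx = π, ∫ cos(mx)^2 dx = π, and cross terms integrate to 0.
So ∫_{-π}^{π} f(x)^2 dx = 5^2 · π + 5^2 · π = (25 + 25)π.
Divide by 2π: (25 + 25)/2 = 25.
By Parseval, this equals Σ |c_n|^2.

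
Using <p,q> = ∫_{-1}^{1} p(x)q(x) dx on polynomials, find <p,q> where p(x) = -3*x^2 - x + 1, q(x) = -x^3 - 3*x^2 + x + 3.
<p,q> = 4/3

Expand the product: p(x)·q(x) = 3*x^5 + 10*x^4 - x^3 - 13*x^2 - 2*x + 3.
∫_{-1}^{1} of each monomial x^k gives [2/(k+1) if k even, 0 if k odd]. Integrating term-by-term (or equivalently evaluating the antiderivative F(x) = x^6/2 + 2*x^5 - x^4/4 - 13*x^3/3 - x^2 + 3*x at the endpoints):
  F(1) − F(−1) = -1/12 − (-17/12) = 4/3.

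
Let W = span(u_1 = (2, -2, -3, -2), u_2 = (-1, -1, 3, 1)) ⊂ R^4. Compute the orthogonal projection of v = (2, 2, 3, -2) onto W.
proj_W(v) = (-62/131, 46/131, 105/131, 62/131)

Set up U = [u_1 | ... | u_2] ∈ R^(4×2). The projector onto W = col(U) is P = U (U^T U)^(-1) U^T.
Compute U^T U =
  [21, -11]
  [-11, 12],
and U^T v = (-5, 3).
Solve U^T U · c = U^T v for the coefficients: c = (-27/131, 8/131). The projection is proj_W(v) = U c.
Check: (v - proj_W(v)) · u_1 = 0  (should be 0).
Check: (v - proj_W(v)) · u_2 = 0  (should be 0).
Result: proj_W(v) = (-62/131, 46/131, 105/131, 62/131).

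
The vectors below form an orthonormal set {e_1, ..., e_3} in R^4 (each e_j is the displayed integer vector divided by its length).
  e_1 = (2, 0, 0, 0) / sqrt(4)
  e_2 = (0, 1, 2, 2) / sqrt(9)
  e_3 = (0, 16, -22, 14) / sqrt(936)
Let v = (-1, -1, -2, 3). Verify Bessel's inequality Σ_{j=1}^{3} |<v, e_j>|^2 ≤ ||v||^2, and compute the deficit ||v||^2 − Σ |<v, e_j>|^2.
Σ |<v, e_j>|^2 = 165/26; ||v||^2 = 15; deficit = 225/26

Write each e_j = u_j / sqrt(<u_j, u_j>) where u_j is the displayed integer vector. Then <v, e_j> = <v, u_j> / sqrt(<u_j, u_j>), so |<v, e_j>|^2 = <v, u_j>^2 / <u_j, u_j>.
Coefficients: <v, e_1> = -2/sqrt(4), <v, e_2> = 1/sqrt(9), <v, e_3> = 70/sqrt(936).
Square and sum: Σ |<v, e_j>|^2 = 165/26.
Compute ||v||^2 = v·v = 15.
Deficit = 15 − 165/26 = 225/26 ≥ 0, confirming Bessel's inequality. (The deficit equals ||v − Σ <v,e_j> e_j||^2, the squared distance from v to span{e_j}.)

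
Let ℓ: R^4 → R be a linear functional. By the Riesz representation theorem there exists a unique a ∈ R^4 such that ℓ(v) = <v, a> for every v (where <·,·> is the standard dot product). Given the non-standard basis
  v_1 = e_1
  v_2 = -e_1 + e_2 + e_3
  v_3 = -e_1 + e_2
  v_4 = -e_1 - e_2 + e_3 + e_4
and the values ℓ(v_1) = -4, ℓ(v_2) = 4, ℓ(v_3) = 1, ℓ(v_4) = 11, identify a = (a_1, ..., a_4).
a = (-4, -3, 3, 1)

Write a = (a_1, ..., a_4) in the standard basis. For each basis vector v_i, ℓ(v_i) = <v_i, a> is a linear equation in the a_j's. Collect the n equations into a matrix system V a = ℓ, where row i of V is v_i (expressed in the standard basis). Since V is invertible (lower-triangular with 1s on the diagonal, up to permutation), solve by back-substitution:
  V =
[[1, 0, 0, 0],
 [-1, 1, 1, 0],
 [-1, 1, 0, 0],
 [-1, -1, 1, 1]]
  V a = (-4, 4, 1, 11)
Solving gives a = (-4, -3, 3, 1).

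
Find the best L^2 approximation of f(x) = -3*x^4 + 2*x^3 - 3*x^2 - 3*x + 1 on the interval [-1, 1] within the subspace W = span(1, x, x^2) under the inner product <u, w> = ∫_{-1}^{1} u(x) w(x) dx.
g(x) = -39*x^2/7 - 9*x/5 + 44/35

The best approximation g ∈ W is the orthogonal projection of f onto W. Writing g = a_0 + a_1 x + a_2 x^2, the coefficients solve the normal equations G · a = b where
  G_{ij} = <φ_i, φ_j> and b_i = <f, φ_i>, with φ_0 = 1, φ_1 = x, φ_2 = x^2.
G =
  [2, 0, 2/3]
  [0, 2/3, 0]
  [2/3, 0, 2/5],
b = (-6/5, -6/5, -146/105).
Solving gives a_0 = 44/35, a_1 = -9/5, a_2 = -39/7, so
  g(x) = -39*x^2/7 - 9*x/5 + 44/35.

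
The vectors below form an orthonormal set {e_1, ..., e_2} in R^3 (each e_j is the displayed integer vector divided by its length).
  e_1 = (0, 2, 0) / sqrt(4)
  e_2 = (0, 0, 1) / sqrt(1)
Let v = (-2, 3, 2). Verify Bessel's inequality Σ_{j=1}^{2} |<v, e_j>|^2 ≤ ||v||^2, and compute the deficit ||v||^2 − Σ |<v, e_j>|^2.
Σ |<v, e_j>|^2 = 13; ||v||^2 = 17; deficit = 4

Write each e_j = u_j / sqrt(<u_j, u_j>) where u_j is the displayed integer vector. Then <v, e_j> = <v, u_j> / sqrt(<u_j, u_j>), so |<v, e_j>|^2 = <v, u_j>^2 / <u_j, u_j>.
Coefficients: <v, e_1> = 6/sqrt(4), <v, e_2> = 2/sqrt(1).
Square and sum: Σ |<v, e_j>|^2 = 13.
Compute ||v||^2 = v·v = 17.
Deficit = 17 − 13 = 4 ≥ 0, confirming Bessel's inequality. (The deficit equals ||v − Σ <v,e_j> e_j||^2, the squared distance from v to span{e_j}.)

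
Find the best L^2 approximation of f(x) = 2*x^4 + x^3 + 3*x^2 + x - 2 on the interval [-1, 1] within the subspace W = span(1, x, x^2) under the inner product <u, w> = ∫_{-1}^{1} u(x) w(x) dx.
g(x) = 33*x^2/7 + 8*x/5 - 76/35

The best approximation g ∈ W is the orthogonal projection of f onto W. Writing g = a_0 + a_1 x + a_2 x^2, the coefficients solve the normal equations G · a = b where
  G_{ij} = <φ_i, φ_j> and b_i = <f, φ_i>, with φ_0 = 1, φ_1 = x, φ_2 = x^2.
G =
  [2, 0, 2/3]
  [0, 2/3, 0]
  [2/3, 0, 2/5],
b = (-6/5, 16/15, 46/105).
Solving gives a_0 = -76/35, a_1 = 8/5, a_2 = 33/7, so
  g(x) = 33*x^2/7 + 8*x/5 - 76/35.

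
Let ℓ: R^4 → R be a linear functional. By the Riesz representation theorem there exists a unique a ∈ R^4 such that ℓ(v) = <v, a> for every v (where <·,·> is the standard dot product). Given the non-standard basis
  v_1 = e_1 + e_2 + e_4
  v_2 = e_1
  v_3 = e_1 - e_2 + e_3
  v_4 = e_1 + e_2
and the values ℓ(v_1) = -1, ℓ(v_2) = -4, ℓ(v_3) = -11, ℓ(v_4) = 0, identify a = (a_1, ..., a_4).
a = (-4, 4, -3, -1)

Write a = (a_1, ..., a_4) in the standard basis. For each basis vector v_i, ℓ(v_i) = <v_i, a> is a linear equation in the a_j's. Collect the n equations into a matrix system V a = ℓ, where row i of V is v_i (expressed in the standard basis). Since V is invertible (lower-triangular with 1s on the diagonal, up to permutation), solve by back-substitution:
  V =
[[1, 1, 0, 1],
 [1, 0, 0, 0],
 [1, -1, 1, 0],
 [1, 1, 0, 0]]
  V a = (-1, -4, -11, 0)
Solving gives a = (-4, 4, -3, -1).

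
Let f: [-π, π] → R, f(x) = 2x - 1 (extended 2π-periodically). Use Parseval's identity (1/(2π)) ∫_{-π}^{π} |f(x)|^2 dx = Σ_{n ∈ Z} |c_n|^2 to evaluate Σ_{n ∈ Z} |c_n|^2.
Σ |c_n|^2 = 4π^2/3 + 1

Expand and integrate term by term over [-π, π]:
  ∫ (2x)^2 dx = 4·(2π^3/3); ∫ 2·2·(-1)·x dx = 0 (odd integrand); ∫ (-1)^2 dx = 1·2π.
So (1/(2π)) ∫_{-π}^{π} (2x - 1)^2 dx = 4π^2/3 + 1 = 4π^2/3 + 1.
Parseval ⇒ Σ |c_n|^2 = 4π^2/3 + 1.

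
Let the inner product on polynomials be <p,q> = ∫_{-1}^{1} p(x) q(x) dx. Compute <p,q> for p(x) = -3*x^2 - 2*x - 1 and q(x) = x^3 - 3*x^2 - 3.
<p,q> = 84/5

Expand the product: p(x)·q(x) = -3*x^5 + 7*x^4 + 5*x^3 + 12*x^2 + 6*x + 3.
∫_{-1}^{1} of each monomial x^k gives [2/(k+1) if k even, 0 if k odd]. Integrating term-by-term (or equivalently evaluating the antiderivative F(x) = -x^6/2 + 7*x^5/5 + 5*x^4/4 + 4*x^3 + 3*x^2 + 3*x at the endpoints):
  F(1) − F(−1) = 243/20 − (-93/20) = 84/5.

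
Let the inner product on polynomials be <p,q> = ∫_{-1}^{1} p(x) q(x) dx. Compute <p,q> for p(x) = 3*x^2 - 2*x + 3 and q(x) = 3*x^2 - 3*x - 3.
<p,q> = -52/5

Expand the product: p(x)·q(x) = 9*x^4 - 15*x^3 + 6*x^2 - 3*x - 9.
∫_{-1}^{1} of each monomial x^k gives [2/(k+1) if k even, 0 if k odd]. Integrating term-by-term (or equivalently evaluating the antiderivative F(x) = 9*x^5/5 - 15*x^4/4 + 2*x^3 - 3*x^2/2 - 9*x at the endpoints):
  F(1) − F(−1) = -209/20 − (-1/20) = -52/5.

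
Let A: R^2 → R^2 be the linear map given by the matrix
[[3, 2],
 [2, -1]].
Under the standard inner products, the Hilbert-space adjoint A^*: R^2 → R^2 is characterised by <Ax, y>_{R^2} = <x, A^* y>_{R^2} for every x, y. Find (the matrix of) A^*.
A^* = A^T =
[[3, 2],
 [2, -1]]

For real matrices with standard dot products, the defining identity <Ax, y> = <x, A^* y> gives (Ax)^T y = x^T (A^*) y, i.e. x^T A^T y = x^T (A^*) y. Since this holds for all x, y, we must have A^* = A^T. Therefore
A^* =
[[3, 2],
 [2, -1]].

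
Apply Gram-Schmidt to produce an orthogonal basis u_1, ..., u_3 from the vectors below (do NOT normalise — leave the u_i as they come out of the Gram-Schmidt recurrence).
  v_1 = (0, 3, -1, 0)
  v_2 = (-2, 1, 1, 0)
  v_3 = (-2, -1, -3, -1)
Orthogonal basis:
  u_1 = (0, 3, -1, 0)
  u_2 = (-2, 2/5, 6/5, 0)
  u_3 = (-2, -1, -3, -1)

Apply the Gram-Schmidt recurrence
  u_1 = v_1
  u_i = v_i − Σ_{j<i} ((v_i · u_j) / (u_j · u_j)) · u_j.

Step by step this gives:
  u_1 = (0, 3, -1, 0)
  u_2 = (-2, 2/5, 6/5, 0)
  u_3 = (-2, -1, -3, -1)

Orthogonality check:
  u_2 · u_1 = 0 (should be 0)
  u_3 · u_1 = 0 (should be 0)
  u_3 · u_2 = 0 (should be 0)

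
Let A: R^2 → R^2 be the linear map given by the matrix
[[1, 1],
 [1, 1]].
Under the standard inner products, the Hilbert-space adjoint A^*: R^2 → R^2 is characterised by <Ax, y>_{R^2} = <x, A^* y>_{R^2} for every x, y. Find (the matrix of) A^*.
A^* = A^T =
[[1, 1],
 [1, 1]]

For real matrices with standard dot products, the defining identity <Ax, y> = <x, A^* y> gives (Ax)^T y = x^T (A^*) y, i.e. x^T A^T y = x^T (A^*) y. Since this holds for all x, y, we must have A^* = A^T. Therefore
A^* =
[[1, 1],
 [1, 1]].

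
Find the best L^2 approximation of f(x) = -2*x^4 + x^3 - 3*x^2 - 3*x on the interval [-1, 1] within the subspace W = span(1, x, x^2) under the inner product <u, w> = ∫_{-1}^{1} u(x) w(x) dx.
g(x) = -33*x^2/7 - 12*x/5 + 6/35

The best approximation g ∈ W is the orthogonal projection of f onto W. Writing g = a_0 + a_1 x + a_2 x^2, the coefficients solve the normal equations G · a = b where
  G_{ij} = <φ_i, φ_j> and b_i = <f, φ_i>, with φ_0 = 1, φ_1 = x, φ_2 = x^2.
G =
  [2, 0, 2/3]
  [0, 2/3, 0]
  [2/3, 0, 2/5],
b = (-14/5, -8/5, -62/35).
Solving gives a_0 = 6/35, a_1 = -12/5, a_2 = -33/7, so
  g(x) = -33*x^2/7 - 12*x/5 + 6/35.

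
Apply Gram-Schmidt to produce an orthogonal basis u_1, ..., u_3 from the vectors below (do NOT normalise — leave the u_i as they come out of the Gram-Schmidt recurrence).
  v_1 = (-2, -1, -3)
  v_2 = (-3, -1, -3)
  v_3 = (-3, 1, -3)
Orthogonal basis:
  u_1 = (-2, -1, -3)
  u_2 = (-5/7, 1/7, 3/7)
  u_3 = (0, 9/5, -3/5)

Apply the Gram-Schmidt recurrence
  u_1 = v_1
  u_i = v_i − Σ_{j<i} ((v_i · u_j) / (u_j · u_j)) · u_j.

Step by step this gives:
  u_1 = (-2, -1, -3)
  u_2 = (-5/7, 1/7, 3/7)
  u_3 = (0, 9/5, -3/5)

Orthogonality check:
  u_2 · u_1 = 0 (should be 0)
  u_3 · u_1 = 0 (should be 0)
  u_3 · u_2 = 0 (should be 0)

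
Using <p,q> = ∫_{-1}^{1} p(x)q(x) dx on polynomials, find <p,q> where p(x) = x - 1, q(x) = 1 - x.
<p,q> = -8/3

Expand the product: p(x)·q(x) = -x^2 + 2*x - 1.
∫_{-1}^{1} of each monomial x^k gives [2/(k+1) if k even, 0 if k odd]. Integrating term-by-term (or equivalently evaluating the antiderivative F(x) = -x^3/3 + x^2 - x at the endpoints):
  F(1) − F(−1) = -1/3 − (7/3) = -8/3.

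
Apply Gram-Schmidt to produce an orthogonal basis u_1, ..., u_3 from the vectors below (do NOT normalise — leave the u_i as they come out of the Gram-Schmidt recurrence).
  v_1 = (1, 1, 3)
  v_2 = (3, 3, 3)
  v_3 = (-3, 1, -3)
Orthogonal basis:
  u_1 = (1, 1, 3)
  u_2 = (18/11, 18/11, -12/11)
  u_3 = (-2, 2, 0)

Apply the Gram-Schmidt recurrence
  u_1 = v_1
  u_i = v_i − Σ_{j<i} ((v_i · u_j) / (u_j · u_j)) · u_j.

Step by step this gives:
  u_1 = (1, 1, 3)
  u_2 = (18/11, 18/11, -12/11)
  u_3 = (-2, 2, 0)

Orthogonality check:
  u_2 · u_1 = 0 (should be 0)
  u_3 · u_1 = 0 (should be 0)
  u_3 · u_2 = 0 (should be 0)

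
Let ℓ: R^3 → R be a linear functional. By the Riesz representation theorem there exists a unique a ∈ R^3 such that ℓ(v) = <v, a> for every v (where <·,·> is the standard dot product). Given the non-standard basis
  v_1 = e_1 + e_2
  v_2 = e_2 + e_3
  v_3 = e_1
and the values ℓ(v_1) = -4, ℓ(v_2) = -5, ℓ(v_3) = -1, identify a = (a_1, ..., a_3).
a = (-1, -3, -2)

Write a = (a_1, ..., a_3) in the standard basis. For each basis vector v_i, ℓ(v_i) = <v_i, a> is a linear equation in the a_j's. Collect the n equations into a matrix system V a = ℓ, where row i of V is v_i (expressed in the standard basis). Since V is invertible (lower-triangular with 1s on the diagonal, up to permutation), solve by back-substitution:
  V =
[[1, 1, 0],
 [0, 1, 1],
 [1, 0, 0]]
  V a = (-4, -5, -1)
Solving gives a = (-1, -3, -2).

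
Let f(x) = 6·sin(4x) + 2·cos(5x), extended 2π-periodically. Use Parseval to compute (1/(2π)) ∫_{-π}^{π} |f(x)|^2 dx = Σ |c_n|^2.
Σ |c_n|^2 = 20

Expand |f|^2 and use orthogonality of {sin(nx), cos(mx)} on [-π, π]:
  ∫_{-π}^{π} sin(nx)^2 dx = π, ∫ cos(mx)^2 dx = π, and cross terms integrate to 0.
So ∫_{-π}^{π} f(x)^2 dx = 6^2 · π + 2^2 · π = (36 + 4)π.
Divide by 2π: (36 + 4)/2 = 20.
By Parseval, this equals Σ |c_n|^2.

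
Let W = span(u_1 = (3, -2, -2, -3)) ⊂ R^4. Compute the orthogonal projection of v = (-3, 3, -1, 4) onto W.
proj_W(v) = (-75/26, 25/13, 25/13, 75/26)

Set up U = [u_1 | ... | u_1] ∈ R^(4×1). The projector onto W = col(U) is P = U (U^T U)^(-1) U^T.
Compute U^T U =
  [26],
and U^T v = (-25).
Solve U^T U · c = U^T v for the coefficients: c = (-25/26). The projection is proj_W(v) = U c.
Check: (v - proj_W(v)) · u_1 = 0  (should be 0).
Result: proj_W(v) = (-75/26, 25/13, 25/13, 75/26).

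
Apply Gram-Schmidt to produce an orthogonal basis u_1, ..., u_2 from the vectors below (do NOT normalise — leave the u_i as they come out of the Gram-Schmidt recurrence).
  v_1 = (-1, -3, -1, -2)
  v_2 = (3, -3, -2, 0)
Orthogonal basis:
  u_1 = (-1, -3, -1, -2)
  u_2 = (53/15, -7/5, -22/15, 16/15)

Apply the Gram-Schmidt recurrence
  u_1 = v_1
  u_i = v_i − Σ_{j<i} ((v_i · u_j) / (u_j · u_j)) · u_j.

Step by step this gives:
  u_1 = (-1, -3, -1, -2)
  u_2 = (53/15, -7/5, -22/15, 16/15)

Orthogonality check:
  u_2 · u_1 = 0 (should be 0)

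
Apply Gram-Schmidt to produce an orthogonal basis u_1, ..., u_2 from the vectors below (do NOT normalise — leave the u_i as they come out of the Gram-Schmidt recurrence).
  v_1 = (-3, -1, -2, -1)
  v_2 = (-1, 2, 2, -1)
Orthogonal basis:
  u_1 = (-3, -1, -2, -1)
  u_2 = (-7/5, 28/15, 26/15, -17/15)

Apply the Gram-Schmidt recurrence
  u_1 = v_1
  u_i = v_i − Σ_{j<i} ((v_i · u_j) / (u_j · u_j)) · u_j.

Step by step this gives:
  u_1 = (-3, -1, -2, -1)
  u_2 = (-7/5, 28/15, 26/15, -17/15)

Orthogonality check:
  u_2 · u_1 = 0 (should be 0)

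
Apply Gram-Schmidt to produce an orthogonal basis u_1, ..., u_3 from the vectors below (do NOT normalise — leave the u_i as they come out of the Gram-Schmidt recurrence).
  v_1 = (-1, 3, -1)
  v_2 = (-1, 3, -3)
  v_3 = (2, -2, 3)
Orthogonal basis:
  u_1 = (-1, 3, -1)
  u_2 = (2/11, -6/11, -20/11)
  u_3 = (6/5, 2/5, 0)

Apply the Gram-Schmidt recurrence
  u_1 = v_1
  u_i = v_i − Σ_{j<i} ((v_i · u_j) / (u_j · u_j)) · u_j.

Step by step this gives:
  u_1 = (-1, 3, -1)
  u_2 = (2/11, -6/11, -20/11)
  u_3 = (6/5, 2/5, 0)

Orthogonality check:
  u_2 · u_1 = 0 (should be 0)
  u_3 · u_1 = 0 (should be 0)
  u_3 · u_2 = 0 (should be 0)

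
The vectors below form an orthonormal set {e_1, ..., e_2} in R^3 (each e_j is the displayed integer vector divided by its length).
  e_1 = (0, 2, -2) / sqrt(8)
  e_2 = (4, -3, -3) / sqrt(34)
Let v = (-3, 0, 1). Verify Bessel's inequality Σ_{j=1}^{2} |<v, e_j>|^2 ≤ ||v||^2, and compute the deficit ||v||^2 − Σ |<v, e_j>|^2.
Σ |<v, e_j>|^2 = 121/17; ||v||^2 = 10; deficit = 49/17

Write each e_j = u_j / sqrt(<u_j, u_j>) where u_j is the displayed integer vector. Then <v, e_j> = <v, u_j> / sqrt(<u_j, u_j>), so |<v, e_j>|^2 = <v, u_j>^2 / <u_j, u_j>.
Coefficients: <v, e_1> = -2/sqrt(8), <v, e_2> = -15/sqrt(34).
Square and sum: Σ |<v, e_j>|^2 = 121/17.
Compute ||v||^2 = v·v = 10.
Deficit = 10 − 121/17 = 49/17 ≥ 0, confirming Bessel's inequality. (The deficit equals ||v − Σ <v,e_j> e_j||^2, the squared distance from v to span{e_j}.)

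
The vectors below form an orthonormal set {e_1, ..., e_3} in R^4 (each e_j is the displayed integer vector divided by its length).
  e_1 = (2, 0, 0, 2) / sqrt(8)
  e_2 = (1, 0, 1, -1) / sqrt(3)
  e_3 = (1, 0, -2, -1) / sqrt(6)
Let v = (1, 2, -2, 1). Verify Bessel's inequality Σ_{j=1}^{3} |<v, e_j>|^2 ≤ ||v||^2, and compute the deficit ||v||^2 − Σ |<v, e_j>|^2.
Σ |<v, e_j>|^2 = 6; ||v||^2 = 10; deficit = 4

Write each e_j = u_j / sqrt(<u_j, u_j>) where u_j is the displayed integer vector. Then <v, e_j> = <v, u_j> / sqrt(<u_j, u_j>), so |<v, e_j>|^2 = <v, u_j>^2 / <u_j, u_j>.
Coefficients: <v, e_1> = 4/sqrt(8), <v, e_2> = -2/sqrt(3), <v, e_3> = 4/sqrt(6).
Square and sum: Σ |<v, e_j>|^2 = 6.
Compute ||v||^2 = v·v = 10.
Deficit = 10 − 6 = 4 ≥ 0, confirming Bessel's inequality. (The deficit equals ||v − Σ <v,e_j> e_j||^2, the squared distance from v to span{e_j}.)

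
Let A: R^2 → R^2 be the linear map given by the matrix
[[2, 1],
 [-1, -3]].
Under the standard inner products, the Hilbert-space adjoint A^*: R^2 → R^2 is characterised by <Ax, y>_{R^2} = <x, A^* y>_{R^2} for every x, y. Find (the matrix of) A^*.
A^* = A^T =
[[2, -1],
 [1, -3]]

For real matrices with standard dot products, the defining identity <Ax, y> = <x, A^* y> gives (Ax)^T y = x^T (A^*) y, i.e. x^T A^T y = x^T (A^*) y. Since this holds for all x, y, we must have A^* = A^T. Therefore
A^* =
[[2, -1],
 [1, -3]].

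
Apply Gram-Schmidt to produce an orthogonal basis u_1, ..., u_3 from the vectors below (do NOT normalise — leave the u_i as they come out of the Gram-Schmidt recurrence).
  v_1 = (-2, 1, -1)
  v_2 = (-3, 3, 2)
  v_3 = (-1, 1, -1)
Orthogonal basis:
  u_1 = (-2, 1, -1)
  u_2 = (-2/3, 11/6, 19/6)
  u_3 = (25/83, 35/83, -15/83)

Apply the Gram-Schmidt recurrence
  u_1 = v_1
  u_i = v_i − Σ_{j<i} ((v_i · u_j) / (u_j · u_j)) · u_j.

Step by step this gives:
  u_1 = (-2, 1, -1)
  u_2 = (-2/3, 11/6, 19/6)
  u_3 = (25/83, 35/83, -15/83)

Orthogonality check:
  u_2 · u_1 = 0 (should be 0)
  u_3 · u_1 = 0 (should be 0)
  u_3 · u_2 = 0 (should be 0)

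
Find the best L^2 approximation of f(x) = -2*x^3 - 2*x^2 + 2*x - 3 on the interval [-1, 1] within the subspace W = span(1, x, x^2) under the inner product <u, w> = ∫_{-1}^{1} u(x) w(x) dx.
g(x) = -2*x^2 + 4*x/5 - 3

The best approximation g ∈ W is the orthogonal projection of f onto W. Writing g = a_0 + a_1 x + a_2 x^2, the coefficients solve the normal equations G · a = b where
  G_{ij} = <φ_i, φ_j> and b_i = <f, φ_i>, with φ_0 = 1, φ_1 = x, φ_2 = x^2.
G =
  [2, 0, 2/3]
  [0, 2/3, 0]
  [2/3, 0, 2/5],
b = (-22/3, 8/15, -14/5).
Solving gives a_0 = -3, a_1 = 4/5, a_2 = -2, so
  g(x) = -2*x^2 + 4*x/5 - 3.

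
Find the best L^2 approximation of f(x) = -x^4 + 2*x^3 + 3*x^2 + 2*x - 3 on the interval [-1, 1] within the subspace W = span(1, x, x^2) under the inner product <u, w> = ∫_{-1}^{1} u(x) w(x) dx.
g(x) = 15*x^2/7 + 16*x/5 - 102/35

The best approximation g ∈ W is the orthogonal projection of f onto W. Writing g = a_0 + a_1 x + a_2 x^2, the coefficients solve the normal equations G · a = b where
  G_{ij} = <φ_i, φ_j> and b_i = <f, φ_i>, with φ_0 = 1, φ_1 = x, φ_2 = x^2.
G =
  [2, 0, 2/3]
  [0, 2/3, 0]
  [2/3, 0, 2/5],
b = (-22/5, 32/15, -38/35).
Solving gives a_0 = -102/35, a_1 = 16/5, a_2 = 15/7, so
  g(x) = 15*x^2/7 + 16*x/5 - 102/35.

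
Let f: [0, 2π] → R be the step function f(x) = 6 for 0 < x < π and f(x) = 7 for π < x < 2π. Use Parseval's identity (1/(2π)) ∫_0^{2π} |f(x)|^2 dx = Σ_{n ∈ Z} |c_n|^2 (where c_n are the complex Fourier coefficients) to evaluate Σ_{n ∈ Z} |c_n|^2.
Σ |c_n|^2 = 85/2

Parseval equates the L^2 energy of f (normalised by 1/(2π)) with the ℓ^2 sum of its Fourier coefficients: (1/(2π)) ∫_0^{2π} |f|^2 = Σ |c_n|^2.
Compute the left side: (1/(2π)) [∫_0^π 6^2 dx + ∫_π^{2π} 7^2 dx] = (1/(2π)) · (36π + 49π) = (36 + 49)/2 = 85/2.
So Σ_{n ∈ Z} |c_n|^2 = 85/2.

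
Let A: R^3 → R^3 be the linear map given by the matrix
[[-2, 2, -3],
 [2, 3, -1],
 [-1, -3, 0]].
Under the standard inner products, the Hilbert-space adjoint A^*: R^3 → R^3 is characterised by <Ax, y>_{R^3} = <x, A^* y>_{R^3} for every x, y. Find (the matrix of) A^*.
A^* = A^T =
[[-2, 2, -1],
 [2, 3, -3],
 [-3, -1, 0]]

For real matrices with standard dot products, the defining identity <Ax, y> = <x, A^* y> gives (Ax)^T y = x^T (A^*) y, i.e. x^T A^T y = x^T (A^*) y. Since this holds for all x, y, we must have A^* = A^T. Therefore
A^* =
[[-2, 2, -1],
 [2, 3, -3],
 [-3, -1, 0]].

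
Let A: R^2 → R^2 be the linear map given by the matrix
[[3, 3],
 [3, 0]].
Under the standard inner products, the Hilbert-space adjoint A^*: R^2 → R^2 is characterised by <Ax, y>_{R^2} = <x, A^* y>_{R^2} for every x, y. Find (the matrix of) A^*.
A^* = A^T =
[[3, 3],
 [3, 0]]

For real matrices with standard dot products, the defining identity <Ax, y> = <x, A^* y> gives (Ax)^T y = x^T (A^*) y, i.e. x^T A^T y = x^T (A^*) y. Since this holds for all x, y, we must have A^* = A^T. Therefore
A^* =
[[3, 3],
 [3, 0]].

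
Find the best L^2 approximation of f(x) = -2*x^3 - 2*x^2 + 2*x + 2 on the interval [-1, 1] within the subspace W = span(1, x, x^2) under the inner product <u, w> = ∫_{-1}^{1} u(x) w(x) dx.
g(x) = -2*x^2 + 4*x/5 + 2

The best approximation g ∈ W is the orthogonal projection of f onto W. Writing g = a_0 + a_1 x + a_2 x^2, the coefficients solve the normal equations G · a = b where
  G_{ij} = <φ_i, φ_j> and b_i = <f, φ_i>, with φ_0 = 1, φ_1 = x, φ_2 = x^2.
G =
  [2, 0, 2/3]
  [0, 2/3, 0]
  [2/3, 0, 2/5],
b = (8/3, 8/15, 8/15).
Solving gives a_0 = 2, a_1 = 4/5, a_2 = -2, so
  g(x) = -2*x^2 + 4*x/5 + 2.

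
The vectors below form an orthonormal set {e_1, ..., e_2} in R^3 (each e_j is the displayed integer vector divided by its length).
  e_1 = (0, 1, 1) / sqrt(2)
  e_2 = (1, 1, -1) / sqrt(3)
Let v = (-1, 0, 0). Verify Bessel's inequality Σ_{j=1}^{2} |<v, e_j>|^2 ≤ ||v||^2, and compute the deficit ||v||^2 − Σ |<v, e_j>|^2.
Σ |<v, e_j>|^2 = 1/3; ||v||^2 = 1; deficit = 2/3

Write each e_j = u_j / sqrt(<u_j, u_j>) where u_j is the displayed integer vector. Then <v, e_j> = <v, u_j> / sqrt(<u_j, u_j>), so |<v, e_j>|^2 = <v, u_j>^2 / <u_j, u_j>.
Coefficients: <v, e_1> = 0/sqrt(2), <v, e_2> = -1/sqrt(3).
Square and sum: Σ |<v, e_j>|^2 = 1/3.
Compute ||v||^2 = v·v = 1.
Deficit = 1 − 1/3 = 2/3 ≥ 0, confirming Bessel's inequality. (The deficit equals ||v − Σ <v,e_j> e_j||^2, the squared distance from v to span{e_j}.)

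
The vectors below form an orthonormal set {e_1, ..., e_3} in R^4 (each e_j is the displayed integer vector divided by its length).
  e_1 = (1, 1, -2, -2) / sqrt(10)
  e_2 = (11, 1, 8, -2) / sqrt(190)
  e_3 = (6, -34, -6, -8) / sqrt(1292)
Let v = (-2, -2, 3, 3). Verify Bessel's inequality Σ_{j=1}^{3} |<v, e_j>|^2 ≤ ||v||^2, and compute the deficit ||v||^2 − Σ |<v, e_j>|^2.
Σ |<v, e_j>|^2 = 441/17; ||v||^2 = 26; deficit = 1/17

Write each e_j = u_j / sqrt(<u_j, u_j>) where u_j is the displayed integer vector. Then <v, e_j> = <v, u_j> / sqrt(<u_j, u_j>), so |<v, e_j>|^2 = <v, u_j>^2 / <u_j, u_j>.
Coefficients: <v, e_1> = -16/sqrt(10), <v, e_2> = -6/sqrt(190), <v, e_3> = 14/sqrt(1292).
Square and sum: Σ |<v, e_j>|^2 = 441/17.
Compute ||v||^2 = v·v = 26.
Deficit = 26 − 441/17 = 1/17 ≥ 0, confirming Bessel's inequality. (The deficit equals ||v − Σ <v,e_j> e_j||^2, the squared distance from v to span{e_j}.)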